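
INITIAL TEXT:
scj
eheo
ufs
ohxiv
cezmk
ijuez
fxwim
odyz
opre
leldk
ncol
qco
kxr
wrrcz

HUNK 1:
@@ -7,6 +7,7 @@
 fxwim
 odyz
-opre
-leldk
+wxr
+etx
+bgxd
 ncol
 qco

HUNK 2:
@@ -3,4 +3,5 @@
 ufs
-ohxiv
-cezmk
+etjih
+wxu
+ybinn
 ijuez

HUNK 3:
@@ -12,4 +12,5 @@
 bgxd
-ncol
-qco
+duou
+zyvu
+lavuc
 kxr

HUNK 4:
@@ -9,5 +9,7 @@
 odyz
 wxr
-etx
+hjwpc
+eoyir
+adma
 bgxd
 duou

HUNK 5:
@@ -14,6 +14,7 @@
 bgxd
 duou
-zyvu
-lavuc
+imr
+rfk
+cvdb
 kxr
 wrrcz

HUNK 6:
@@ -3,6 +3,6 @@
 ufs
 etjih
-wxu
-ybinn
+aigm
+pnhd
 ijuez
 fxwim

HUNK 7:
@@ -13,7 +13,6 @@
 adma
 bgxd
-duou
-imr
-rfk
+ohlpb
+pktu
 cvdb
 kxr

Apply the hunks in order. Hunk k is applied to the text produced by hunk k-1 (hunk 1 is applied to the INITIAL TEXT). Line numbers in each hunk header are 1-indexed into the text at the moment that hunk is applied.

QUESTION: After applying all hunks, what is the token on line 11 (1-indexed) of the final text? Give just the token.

Answer: hjwpc

Derivation:
Hunk 1: at line 7 remove [opre,leldk] add [wxr,etx,bgxd] -> 15 lines: scj eheo ufs ohxiv cezmk ijuez fxwim odyz wxr etx bgxd ncol qco kxr wrrcz
Hunk 2: at line 3 remove [ohxiv,cezmk] add [etjih,wxu,ybinn] -> 16 lines: scj eheo ufs etjih wxu ybinn ijuez fxwim odyz wxr etx bgxd ncol qco kxr wrrcz
Hunk 3: at line 12 remove [ncol,qco] add [duou,zyvu,lavuc] -> 17 lines: scj eheo ufs etjih wxu ybinn ijuez fxwim odyz wxr etx bgxd duou zyvu lavuc kxr wrrcz
Hunk 4: at line 9 remove [etx] add [hjwpc,eoyir,adma] -> 19 lines: scj eheo ufs etjih wxu ybinn ijuez fxwim odyz wxr hjwpc eoyir adma bgxd duou zyvu lavuc kxr wrrcz
Hunk 5: at line 14 remove [zyvu,lavuc] add [imr,rfk,cvdb] -> 20 lines: scj eheo ufs etjih wxu ybinn ijuez fxwim odyz wxr hjwpc eoyir adma bgxd duou imr rfk cvdb kxr wrrcz
Hunk 6: at line 3 remove [wxu,ybinn] add [aigm,pnhd] -> 20 lines: scj eheo ufs etjih aigm pnhd ijuez fxwim odyz wxr hjwpc eoyir adma bgxd duou imr rfk cvdb kxr wrrcz
Hunk 7: at line 13 remove [duou,imr,rfk] add [ohlpb,pktu] -> 19 lines: scj eheo ufs etjih aigm pnhd ijuez fxwim odyz wxr hjwpc eoyir adma bgxd ohlpb pktu cvdb kxr wrrcz
Final line 11: hjwpc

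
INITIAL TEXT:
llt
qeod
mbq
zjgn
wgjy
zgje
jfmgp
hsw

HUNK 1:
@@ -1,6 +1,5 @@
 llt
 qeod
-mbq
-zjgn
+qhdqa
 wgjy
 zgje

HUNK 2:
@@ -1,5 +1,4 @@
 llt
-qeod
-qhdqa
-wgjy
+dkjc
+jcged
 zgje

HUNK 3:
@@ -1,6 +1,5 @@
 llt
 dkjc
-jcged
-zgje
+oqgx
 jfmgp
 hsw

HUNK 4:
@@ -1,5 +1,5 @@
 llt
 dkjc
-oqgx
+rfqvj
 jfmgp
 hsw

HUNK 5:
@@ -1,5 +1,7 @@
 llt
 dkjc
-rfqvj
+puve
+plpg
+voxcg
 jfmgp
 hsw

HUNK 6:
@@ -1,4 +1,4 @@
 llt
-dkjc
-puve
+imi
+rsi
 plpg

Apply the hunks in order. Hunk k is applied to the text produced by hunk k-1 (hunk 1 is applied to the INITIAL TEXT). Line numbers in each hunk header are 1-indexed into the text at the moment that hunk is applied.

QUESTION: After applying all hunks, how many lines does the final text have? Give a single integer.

Answer: 7

Derivation:
Hunk 1: at line 1 remove [mbq,zjgn] add [qhdqa] -> 7 lines: llt qeod qhdqa wgjy zgje jfmgp hsw
Hunk 2: at line 1 remove [qeod,qhdqa,wgjy] add [dkjc,jcged] -> 6 lines: llt dkjc jcged zgje jfmgp hsw
Hunk 3: at line 1 remove [jcged,zgje] add [oqgx] -> 5 lines: llt dkjc oqgx jfmgp hsw
Hunk 4: at line 1 remove [oqgx] add [rfqvj] -> 5 lines: llt dkjc rfqvj jfmgp hsw
Hunk 5: at line 1 remove [rfqvj] add [puve,plpg,voxcg] -> 7 lines: llt dkjc puve plpg voxcg jfmgp hsw
Hunk 6: at line 1 remove [dkjc,puve] add [imi,rsi] -> 7 lines: llt imi rsi plpg voxcg jfmgp hsw
Final line count: 7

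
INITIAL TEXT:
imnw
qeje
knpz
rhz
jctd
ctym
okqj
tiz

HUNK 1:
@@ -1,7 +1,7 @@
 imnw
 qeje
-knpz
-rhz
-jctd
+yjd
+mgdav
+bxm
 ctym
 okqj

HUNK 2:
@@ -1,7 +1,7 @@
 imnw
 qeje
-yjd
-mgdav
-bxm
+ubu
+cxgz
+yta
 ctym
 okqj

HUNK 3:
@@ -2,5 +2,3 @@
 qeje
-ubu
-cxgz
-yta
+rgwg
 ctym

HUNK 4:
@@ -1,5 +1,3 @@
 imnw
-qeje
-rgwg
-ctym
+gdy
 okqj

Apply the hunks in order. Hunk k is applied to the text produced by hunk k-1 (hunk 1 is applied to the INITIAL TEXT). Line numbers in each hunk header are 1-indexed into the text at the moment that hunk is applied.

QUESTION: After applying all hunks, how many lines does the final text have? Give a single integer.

Hunk 1: at line 1 remove [knpz,rhz,jctd] add [yjd,mgdav,bxm] -> 8 lines: imnw qeje yjd mgdav bxm ctym okqj tiz
Hunk 2: at line 1 remove [yjd,mgdav,bxm] add [ubu,cxgz,yta] -> 8 lines: imnw qeje ubu cxgz yta ctym okqj tiz
Hunk 3: at line 2 remove [ubu,cxgz,yta] add [rgwg] -> 6 lines: imnw qeje rgwg ctym okqj tiz
Hunk 4: at line 1 remove [qeje,rgwg,ctym] add [gdy] -> 4 lines: imnw gdy okqj tiz
Final line count: 4

Answer: 4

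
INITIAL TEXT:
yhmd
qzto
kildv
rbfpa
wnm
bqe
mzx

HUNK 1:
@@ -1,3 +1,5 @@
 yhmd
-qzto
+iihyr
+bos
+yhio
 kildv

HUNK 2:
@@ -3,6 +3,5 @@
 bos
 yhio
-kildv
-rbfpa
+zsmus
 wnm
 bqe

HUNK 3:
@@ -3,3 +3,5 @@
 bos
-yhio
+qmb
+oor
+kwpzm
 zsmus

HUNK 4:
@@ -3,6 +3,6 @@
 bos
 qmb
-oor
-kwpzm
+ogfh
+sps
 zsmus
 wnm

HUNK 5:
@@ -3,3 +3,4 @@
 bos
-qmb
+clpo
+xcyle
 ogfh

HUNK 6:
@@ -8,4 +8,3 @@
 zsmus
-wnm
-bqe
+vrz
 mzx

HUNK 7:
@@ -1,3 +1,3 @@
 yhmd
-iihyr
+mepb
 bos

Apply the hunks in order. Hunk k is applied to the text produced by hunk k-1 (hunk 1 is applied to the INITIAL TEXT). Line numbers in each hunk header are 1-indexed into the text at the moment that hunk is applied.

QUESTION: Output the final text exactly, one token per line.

Answer: yhmd
mepb
bos
clpo
xcyle
ogfh
sps
zsmus
vrz
mzx

Derivation:
Hunk 1: at line 1 remove [qzto] add [iihyr,bos,yhio] -> 9 lines: yhmd iihyr bos yhio kildv rbfpa wnm bqe mzx
Hunk 2: at line 3 remove [kildv,rbfpa] add [zsmus] -> 8 lines: yhmd iihyr bos yhio zsmus wnm bqe mzx
Hunk 3: at line 3 remove [yhio] add [qmb,oor,kwpzm] -> 10 lines: yhmd iihyr bos qmb oor kwpzm zsmus wnm bqe mzx
Hunk 4: at line 3 remove [oor,kwpzm] add [ogfh,sps] -> 10 lines: yhmd iihyr bos qmb ogfh sps zsmus wnm bqe mzx
Hunk 5: at line 3 remove [qmb] add [clpo,xcyle] -> 11 lines: yhmd iihyr bos clpo xcyle ogfh sps zsmus wnm bqe mzx
Hunk 6: at line 8 remove [wnm,bqe] add [vrz] -> 10 lines: yhmd iihyr bos clpo xcyle ogfh sps zsmus vrz mzx
Hunk 7: at line 1 remove [iihyr] add [mepb] -> 10 lines: yhmd mepb bos clpo xcyle ogfh sps zsmus vrz mzx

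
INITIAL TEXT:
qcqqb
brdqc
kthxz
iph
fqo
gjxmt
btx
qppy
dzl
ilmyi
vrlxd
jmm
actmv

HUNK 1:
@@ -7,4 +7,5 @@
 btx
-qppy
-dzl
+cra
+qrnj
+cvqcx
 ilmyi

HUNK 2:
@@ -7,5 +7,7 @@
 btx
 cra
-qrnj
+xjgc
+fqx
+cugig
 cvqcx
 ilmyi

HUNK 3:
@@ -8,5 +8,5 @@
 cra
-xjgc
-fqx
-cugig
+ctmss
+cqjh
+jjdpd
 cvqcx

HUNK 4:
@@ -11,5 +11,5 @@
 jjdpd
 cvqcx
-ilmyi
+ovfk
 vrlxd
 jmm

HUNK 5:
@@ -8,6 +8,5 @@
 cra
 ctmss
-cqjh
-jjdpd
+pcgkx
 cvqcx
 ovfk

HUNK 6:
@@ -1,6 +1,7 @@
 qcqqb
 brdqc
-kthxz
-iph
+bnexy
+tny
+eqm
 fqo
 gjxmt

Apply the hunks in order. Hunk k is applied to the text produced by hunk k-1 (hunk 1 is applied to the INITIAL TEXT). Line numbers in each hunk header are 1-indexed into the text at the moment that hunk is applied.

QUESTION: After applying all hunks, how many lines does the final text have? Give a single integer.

Hunk 1: at line 7 remove [qppy,dzl] add [cra,qrnj,cvqcx] -> 14 lines: qcqqb brdqc kthxz iph fqo gjxmt btx cra qrnj cvqcx ilmyi vrlxd jmm actmv
Hunk 2: at line 7 remove [qrnj] add [xjgc,fqx,cugig] -> 16 lines: qcqqb brdqc kthxz iph fqo gjxmt btx cra xjgc fqx cugig cvqcx ilmyi vrlxd jmm actmv
Hunk 3: at line 8 remove [xjgc,fqx,cugig] add [ctmss,cqjh,jjdpd] -> 16 lines: qcqqb brdqc kthxz iph fqo gjxmt btx cra ctmss cqjh jjdpd cvqcx ilmyi vrlxd jmm actmv
Hunk 4: at line 11 remove [ilmyi] add [ovfk] -> 16 lines: qcqqb brdqc kthxz iph fqo gjxmt btx cra ctmss cqjh jjdpd cvqcx ovfk vrlxd jmm actmv
Hunk 5: at line 8 remove [cqjh,jjdpd] add [pcgkx] -> 15 lines: qcqqb brdqc kthxz iph fqo gjxmt btx cra ctmss pcgkx cvqcx ovfk vrlxd jmm actmv
Hunk 6: at line 1 remove [kthxz,iph] add [bnexy,tny,eqm] -> 16 lines: qcqqb brdqc bnexy tny eqm fqo gjxmt btx cra ctmss pcgkx cvqcx ovfk vrlxd jmm actmv
Final line count: 16

Answer: 16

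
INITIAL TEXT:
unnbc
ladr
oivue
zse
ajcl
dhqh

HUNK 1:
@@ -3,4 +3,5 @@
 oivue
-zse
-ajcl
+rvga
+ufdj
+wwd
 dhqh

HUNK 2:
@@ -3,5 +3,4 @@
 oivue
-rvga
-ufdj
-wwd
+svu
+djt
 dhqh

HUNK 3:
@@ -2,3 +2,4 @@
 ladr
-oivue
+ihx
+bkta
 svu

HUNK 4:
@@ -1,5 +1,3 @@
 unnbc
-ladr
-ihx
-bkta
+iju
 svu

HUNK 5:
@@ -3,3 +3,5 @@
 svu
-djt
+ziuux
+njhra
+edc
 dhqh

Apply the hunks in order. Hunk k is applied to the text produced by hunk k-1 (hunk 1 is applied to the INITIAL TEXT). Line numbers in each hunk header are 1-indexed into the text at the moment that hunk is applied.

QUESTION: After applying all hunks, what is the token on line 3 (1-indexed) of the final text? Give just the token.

Answer: svu

Derivation:
Hunk 1: at line 3 remove [zse,ajcl] add [rvga,ufdj,wwd] -> 7 lines: unnbc ladr oivue rvga ufdj wwd dhqh
Hunk 2: at line 3 remove [rvga,ufdj,wwd] add [svu,djt] -> 6 lines: unnbc ladr oivue svu djt dhqh
Hunk 3: at line 2 remove [oivue] add [ihx,bkta] -> 7 lines: unnbc ladr ihx bkta svu djt dhqh
Hunk 4: at line 1 remove [ladr,ihx,bkta] add [iju] -> 5 lines: unnbc iju svu djt dhqh
Hunk 5: at line 3 remove [djt] add [ziuux,njhra,edc] -> 7 lines: unnbc iju svu ziuux njhra edc dhqh
Final line 3: svu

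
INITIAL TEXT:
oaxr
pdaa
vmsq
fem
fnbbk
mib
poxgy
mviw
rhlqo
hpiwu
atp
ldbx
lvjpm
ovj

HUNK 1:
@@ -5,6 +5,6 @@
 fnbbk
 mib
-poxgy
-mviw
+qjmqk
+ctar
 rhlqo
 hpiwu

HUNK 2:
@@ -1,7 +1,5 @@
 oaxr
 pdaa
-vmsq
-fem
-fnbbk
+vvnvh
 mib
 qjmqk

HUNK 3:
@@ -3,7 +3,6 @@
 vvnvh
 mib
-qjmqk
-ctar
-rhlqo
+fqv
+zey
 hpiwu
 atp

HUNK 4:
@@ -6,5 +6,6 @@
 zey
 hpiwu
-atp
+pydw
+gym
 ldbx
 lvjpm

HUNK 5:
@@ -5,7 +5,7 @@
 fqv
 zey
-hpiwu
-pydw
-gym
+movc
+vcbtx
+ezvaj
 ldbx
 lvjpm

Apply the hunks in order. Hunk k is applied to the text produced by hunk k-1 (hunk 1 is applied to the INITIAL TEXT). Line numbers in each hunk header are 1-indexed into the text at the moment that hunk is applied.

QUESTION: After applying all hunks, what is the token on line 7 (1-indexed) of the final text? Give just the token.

Answer: movc

Derivation:
Hunk 1: at line 5 remove [poxgy,mviw] add [qjmqk,ctar] -> 14 lines: oaxr pdaa vmsq fem fnbbk mib qjmqk ctar rhlqo hpiwu atp ldbx lvjpm ovj
Hunk 2: at line 1 remove [vmsq,fem,fnbbk] add [vvnvh] -> 12 lines: oaxr pdaa vvnvh mib qjmqk ctar rhlqo hpiwu atp ldbx lvjpm ovj
Hunk 3: at line 3 remove [qjmqk,ctar,rhlqo] add [fqv,zey] -> 11 lines: oaxr pdaa vvnvh mib fqv zey hpiwu atp ldbx lvjpm ovj
Hunk 4: at line 6 remove [atp] add [pydw,gym] -> 12 lines: oaxr pdaa vvnvh mib fqv zey hpiwu pydw gym ldbx lvjpm ovj
Hunk 5: at line 5 remove [hpiwu,pydw,gym] add [movc,vcbtx,ezvaj] -> 12 lines: oaxr pdaa vvnvh mib fqv zey movc vcbtx ezvaj ldbx lvjpm ovj
Final line 7: movc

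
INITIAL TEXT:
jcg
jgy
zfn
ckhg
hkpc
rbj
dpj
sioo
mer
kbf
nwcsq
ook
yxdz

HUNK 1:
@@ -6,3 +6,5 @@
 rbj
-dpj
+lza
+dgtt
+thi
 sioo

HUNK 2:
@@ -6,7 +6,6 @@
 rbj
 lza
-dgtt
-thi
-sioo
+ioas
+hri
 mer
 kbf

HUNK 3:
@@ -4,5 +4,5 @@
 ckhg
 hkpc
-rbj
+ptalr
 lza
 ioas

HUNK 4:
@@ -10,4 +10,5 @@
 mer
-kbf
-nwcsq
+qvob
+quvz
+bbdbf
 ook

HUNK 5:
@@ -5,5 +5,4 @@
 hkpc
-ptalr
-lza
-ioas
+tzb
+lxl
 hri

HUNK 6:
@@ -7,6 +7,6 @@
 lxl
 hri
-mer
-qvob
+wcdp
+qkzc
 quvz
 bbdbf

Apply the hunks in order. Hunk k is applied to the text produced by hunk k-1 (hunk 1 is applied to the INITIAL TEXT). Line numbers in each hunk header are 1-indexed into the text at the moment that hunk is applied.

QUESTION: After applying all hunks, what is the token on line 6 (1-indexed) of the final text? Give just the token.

Answer: tzb

Derivation:
Hunk 1: at line 6 remove [dpj] add [lza,dgtt,thi] -> 15 lines: jcg jgy zfn ckhg hkpc rbj lza dgtt thi sioo mer kbf nwcsq ook yxdz
Hunk 2: at line 6 remove [dgtt,thi,sioo] add [ioas,hri] -> 14 lines: jcg jgy zfn ckhg hkpc rbj lza ioas hri mer kbf nwcsq ook yxdz
Hunk 3: at line 4 remove [rbj] add [ptalr] -> 14 lines: jcg jgy zfn ckhg hkpc ptalr lza ioas hri mer kbf nwcsq ook yxdz
Hunk 4: at line 10 remove [kbf,nwcsq] add [qvob,quvz,bbdbf] -> 15 lines: jcg jgy zfn ckhg hkpc ptalr lza ioas hri mer qvob quvz bbdbf ook yxdz
Hunk 5: at line 5 remove [ptalr,lza,ioas] add [tzb,lxl] -> 14 lines: jcg jgy zfn ckhg hkpc tzb lxl hri mer qvob quvz bbdbf ook yxdz
Hunk 6: at line 7 remove [mer,qvob] add [wcdp,qkzc] -> 14 lines: jcg jgy zfn ckhg hkpc tzb lxl hri wcdp qkzc quvz bbdbf ook yxdz
Final line 6: tzb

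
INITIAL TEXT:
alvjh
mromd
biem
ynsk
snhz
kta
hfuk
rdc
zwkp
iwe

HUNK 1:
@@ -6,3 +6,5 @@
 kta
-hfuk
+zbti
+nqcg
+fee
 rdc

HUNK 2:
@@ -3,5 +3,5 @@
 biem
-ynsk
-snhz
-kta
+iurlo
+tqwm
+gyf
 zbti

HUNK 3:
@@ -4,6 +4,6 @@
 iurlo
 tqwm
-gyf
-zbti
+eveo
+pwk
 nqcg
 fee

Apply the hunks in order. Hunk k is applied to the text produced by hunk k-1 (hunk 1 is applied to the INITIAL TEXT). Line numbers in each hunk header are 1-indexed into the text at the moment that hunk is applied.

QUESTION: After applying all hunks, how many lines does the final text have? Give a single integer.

Answer: 12

Derivation:
Hunk 1: at line 6 remove [hfuk] add [zbti,nqcg,fee] -> 12 lines: alvjh mromd biem ynsk snhz kta zbti nqcg fee rdc zwkp iwe
Hunk 2: at line 3 remove [ynsk,snhz,kta] add [iurlo,tqwm,gyf] -> 12 lines: alvjh mromd biem iurlo tqwm gyf zbti nqcg fee rdc zwkp iwe
Hunk 3: at line 4 remove [gyf,zbti] add [eveo,pwk] -> 12 lines: alvjh mromd biem iurlo tqwm eveo pwk nqcg fee rdc zwkp iwe
Final line count: 12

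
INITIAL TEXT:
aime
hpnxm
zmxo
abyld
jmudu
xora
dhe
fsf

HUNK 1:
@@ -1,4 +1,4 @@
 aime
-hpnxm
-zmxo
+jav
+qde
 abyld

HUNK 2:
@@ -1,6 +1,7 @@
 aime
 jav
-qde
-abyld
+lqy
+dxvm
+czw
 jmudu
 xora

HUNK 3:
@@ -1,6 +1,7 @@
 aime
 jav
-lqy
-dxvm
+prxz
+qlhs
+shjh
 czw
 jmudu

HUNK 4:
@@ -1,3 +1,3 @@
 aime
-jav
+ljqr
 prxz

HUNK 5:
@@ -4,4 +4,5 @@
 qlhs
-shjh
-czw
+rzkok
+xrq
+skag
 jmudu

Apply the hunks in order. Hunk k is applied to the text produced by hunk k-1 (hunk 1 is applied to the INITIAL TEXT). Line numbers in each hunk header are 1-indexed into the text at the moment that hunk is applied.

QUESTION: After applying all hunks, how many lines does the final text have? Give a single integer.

Answer: 11

Derivation:
Hunk 1: at line 1 remove [hpnxm,zmxo] add [jav,qde] -> 8 lines: aime jav qde abyld jmudu xora dhe fsf
Hunk 2: at line 1 remove [qde,abyld] add [lqy,dxvm,czw] -> 9 lines: aime jav lqy dxvm czw jmudu xora dhe fsf
Hunk 3: at line 1 remove [lqy,dxvm] add [prxz,qlhs,shjh] -> 10 lines: aime jav prxz qlhs shjh czw jmudu xora dhe fsf
Hunk 4: at line 1 remove [jav] add [ljqr] -> 10 lines: aime ljqr prxz qlhs shjh czw jmudu xora dhe fsf
Hunk 5: at line 4 remove [shjh,czw] add [rzkok,xrq,skag] -> 11 lines: aime ljqr prxz qlhs rzkok xrq skag jmudu xora dhe fsf
Final line count: 11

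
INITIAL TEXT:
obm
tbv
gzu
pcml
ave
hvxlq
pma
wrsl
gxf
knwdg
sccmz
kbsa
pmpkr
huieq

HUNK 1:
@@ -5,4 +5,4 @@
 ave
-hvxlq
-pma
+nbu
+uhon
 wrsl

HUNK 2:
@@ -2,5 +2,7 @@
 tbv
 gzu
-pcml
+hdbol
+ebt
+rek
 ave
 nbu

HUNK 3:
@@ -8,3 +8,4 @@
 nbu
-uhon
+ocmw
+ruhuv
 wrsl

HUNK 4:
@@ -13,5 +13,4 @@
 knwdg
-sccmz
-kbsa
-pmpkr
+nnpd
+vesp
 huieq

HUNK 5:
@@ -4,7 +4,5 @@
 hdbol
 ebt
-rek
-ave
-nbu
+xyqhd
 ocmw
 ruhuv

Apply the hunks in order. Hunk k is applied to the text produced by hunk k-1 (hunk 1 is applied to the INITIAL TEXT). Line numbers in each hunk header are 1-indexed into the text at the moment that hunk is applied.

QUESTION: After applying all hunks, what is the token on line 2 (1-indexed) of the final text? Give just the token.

Hunk 1: at line 5 remove [hvxlq,pma] add [nbu,uhon] -> 14 lines: obm tbv gzu pcml ave nbu uhon wrsl gxf knwdg sccmz kbsa pmpkr huieq
Hunk 2: at line 2 remove [pcml] add [hdbol,ebt,rek] -> 16 lines: obm tbv gzu hdbol ebt rek ave nbu uhon wrsl gxf knwdg sccmz kbsa pmpkr huieq
Hunk 3: at line 8 remove [uhon] add [ocmw,ruhuv] -> 17 lines: obm tbv gzu hdbol ebt rek ave nbu ocmw ruhuv wrsl gxf knwdg sccmz kbsa pmpkr huieq
Hunk 4: at line 13 remove [sccmz,kbsa,pmpkr] add [nnpd,vesp] -> 16 lines: obm tbv gzu hdbol ebt rek ave nbu ocmw ruhuv wrsl gxf knwdg nnpd vesp huieq
Hunk 5: at line 4 remove [rek,ave,nbu] add [xyqhd] -> 14 lines: obm tbv gzu hdbol ebt xyqhd ocmw ruhuv wrsl gxf knwdg nnpd vesp huieq
Final line 2: tbv

Answer: tbv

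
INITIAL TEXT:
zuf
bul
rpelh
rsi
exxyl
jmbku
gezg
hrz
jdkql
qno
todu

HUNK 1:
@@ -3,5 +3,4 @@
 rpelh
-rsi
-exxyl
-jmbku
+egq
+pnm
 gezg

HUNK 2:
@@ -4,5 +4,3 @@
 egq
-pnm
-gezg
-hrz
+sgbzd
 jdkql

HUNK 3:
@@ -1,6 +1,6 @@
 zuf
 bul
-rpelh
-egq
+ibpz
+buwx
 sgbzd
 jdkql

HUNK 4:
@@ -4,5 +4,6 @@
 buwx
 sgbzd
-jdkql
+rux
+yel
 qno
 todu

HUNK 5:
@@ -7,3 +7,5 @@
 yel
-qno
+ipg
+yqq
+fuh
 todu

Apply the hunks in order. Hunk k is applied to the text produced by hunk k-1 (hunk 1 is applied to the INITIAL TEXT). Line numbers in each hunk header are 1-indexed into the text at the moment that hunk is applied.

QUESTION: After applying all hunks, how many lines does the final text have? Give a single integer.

Hunk 1: at line 3 remove [rsi,exxyl,jmbku] add [egq,pnm] -> 10 lines: zuf bul rpelh egq pnm gezg hrz jdkql qno todu
Hunk 2: at line 4 remove [pnm,gezg,hrz] add [sgbzd] -> 8 lines: zuf bul rpelh egq sgbzd jdkql qno todu
Hunk 3: at line 1 remove [rpelh,egq] add [ibpz,buwx] -> 8 lines: zuf bul ibpz buwx sgbzd jdkql qno todu
Hunk 4: at line 4 remove [jdkql] add [rux,yel] -> 9 lines: zuf bul ibpz buwx sgbzd rux yel qno todu
Hunk 5: at line 7 remove [qno] add [ipg,yqq,fuh] -> 11 lines: zuf bul ibpz buwx sgbzd rux yel ipg yqq fuh todu
Final line count: 11

Answer: 11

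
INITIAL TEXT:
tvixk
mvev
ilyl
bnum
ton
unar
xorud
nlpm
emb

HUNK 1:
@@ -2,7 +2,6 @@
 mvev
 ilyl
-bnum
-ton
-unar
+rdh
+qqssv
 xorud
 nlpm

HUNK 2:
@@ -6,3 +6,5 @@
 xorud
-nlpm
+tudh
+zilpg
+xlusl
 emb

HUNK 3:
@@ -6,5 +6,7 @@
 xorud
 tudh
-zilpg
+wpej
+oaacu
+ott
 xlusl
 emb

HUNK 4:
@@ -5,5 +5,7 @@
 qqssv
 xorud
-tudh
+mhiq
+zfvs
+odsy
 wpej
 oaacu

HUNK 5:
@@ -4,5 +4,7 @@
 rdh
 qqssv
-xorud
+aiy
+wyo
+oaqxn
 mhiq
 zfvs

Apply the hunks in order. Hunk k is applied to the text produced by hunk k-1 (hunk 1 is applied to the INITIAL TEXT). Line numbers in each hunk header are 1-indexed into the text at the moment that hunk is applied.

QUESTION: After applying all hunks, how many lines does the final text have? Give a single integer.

Answer: 16

Derivation:
Hunk 1: at line 2 remove [bnum,ton,unar] add [rdh,qqssv] -> 8 lines: tvixk mvev ilyl rdh qqssv xorud nlpm emb
Hunk 2: at line 6 remove [nlpm] add [tudh,zilpg,xlusl] -> 10 lines: tvixk mvev ilyl rdh qqssv xorud tudh zilpg xlusl emb
Hunk 3: at line 6 remove [zilpg] add [wpej,oaacu,ott] -> 12 lines: tvixk mvev ilyl rdh qqssv xorud tudh wpej oaacu ott xlusl emb
Hunk 4: at line 5 remove [tudh] add [mhiq,zfvs,odsy] -> 14 lines: tvixk mvev ilyl rdh qqssv xorud mhiq zfvs odsy wpej oaacu ott xlusl emb
Hunk 5: at line 4 remove [xorud] add [aiy,wyo,oaqxn] -> 16 lines: tvixk mvev ilyl rdh qqssv aiy wyo oaqxn mhiq zfvs odsy wpej oaacu ott xlusl emb
Final line count: 16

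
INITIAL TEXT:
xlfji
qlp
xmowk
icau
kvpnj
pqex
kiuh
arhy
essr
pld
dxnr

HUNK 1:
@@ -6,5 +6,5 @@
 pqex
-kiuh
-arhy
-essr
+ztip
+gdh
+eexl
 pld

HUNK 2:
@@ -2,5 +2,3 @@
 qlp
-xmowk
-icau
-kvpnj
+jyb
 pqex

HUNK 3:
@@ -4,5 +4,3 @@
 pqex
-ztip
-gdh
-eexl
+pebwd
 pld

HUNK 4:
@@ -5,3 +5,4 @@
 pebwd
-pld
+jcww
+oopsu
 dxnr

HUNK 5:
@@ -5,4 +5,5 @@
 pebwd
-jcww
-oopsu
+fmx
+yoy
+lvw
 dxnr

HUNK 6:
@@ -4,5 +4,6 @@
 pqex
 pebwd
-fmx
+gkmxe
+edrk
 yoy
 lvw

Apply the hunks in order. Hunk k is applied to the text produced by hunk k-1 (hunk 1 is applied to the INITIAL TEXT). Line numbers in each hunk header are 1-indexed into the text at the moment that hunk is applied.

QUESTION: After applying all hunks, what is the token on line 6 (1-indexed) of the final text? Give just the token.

Answer: gkmxe

Derivation:
Hunk 1: at line 6 remove [kiuh,arhy,essr] add [ztip,gdh,eexl] -> 11 lines: xlfji qlp xmowk icau kvpnj pqex ztip gdh eexl pld dxnr
Hunk 2: at line 2 remove [xmowk,icau,kvpnj] add [jyb] -> 9 lines: xlfji qlp jyb pqex ztip gdh eexl pld dxnr
Hunk 3: at line 4 remove [ztip,gdh,eexl] add [pebwd] -> 7 lines: xlfji qlp jyb pqex pebwd pld dxnr
Hunk 4: at line 5 remove [pld] add [jcww,oopsu] -> 8 lines: xlfji qlp jyb pqex pebwd jcww oopsu dxnr
Hunk 5: at line 5 remove [jcww,oopsu] add [fmx,yoy,lvw] -> 9 lines: xlfji qlp jyb pqex pebwd fmx yoy lvw dxnr
Hunk 6: at line 4 remove [fmx] add [gkmxe,edrk] -> 10 lines: xlfji qlp jyb pqex pebwd gkmxe edrk yoy lvw dxnr
Final line 6: gkmxe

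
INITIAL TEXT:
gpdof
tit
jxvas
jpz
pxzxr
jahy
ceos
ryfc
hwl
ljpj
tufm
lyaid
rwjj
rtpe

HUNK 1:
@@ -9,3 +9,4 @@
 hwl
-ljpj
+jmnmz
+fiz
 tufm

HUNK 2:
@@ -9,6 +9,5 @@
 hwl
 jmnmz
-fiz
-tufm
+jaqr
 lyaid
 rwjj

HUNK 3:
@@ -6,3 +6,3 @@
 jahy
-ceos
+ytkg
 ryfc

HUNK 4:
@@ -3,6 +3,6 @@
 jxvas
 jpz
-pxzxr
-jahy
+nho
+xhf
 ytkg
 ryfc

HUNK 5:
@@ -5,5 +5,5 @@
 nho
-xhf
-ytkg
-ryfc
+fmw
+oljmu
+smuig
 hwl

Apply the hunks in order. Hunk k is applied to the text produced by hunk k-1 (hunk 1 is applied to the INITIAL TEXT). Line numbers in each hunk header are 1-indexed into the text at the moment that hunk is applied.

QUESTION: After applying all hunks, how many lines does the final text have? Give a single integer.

Answer: 14

Derivation:
Hunk 1: at line 9 remove [ljpj] add [jmnmz,fiz] -> 15 lines: gpdof tit jxvas jpz pxzxr jahy ceos ryfc hwl jmnmz fiz tufm lyaid rwjj rtpe
Hunk 2: at line 9 remove [fiz,tufm] add [jaqr] -> 14 lines: gpdof tit jxvas jpz pxzxr jahy ceos ryfc hwl jmnmz jaqr lyaid rwjj rtpe
Hunk 3: at line 6 remove [ceos] add [ytkg] -> 14 lines: gpdof tit jxvas jpz pxzxr jahy ytkg ryfc hwl jmnmz jaqr lyaid rwjj rtpe
Hunk 4: at line 3 remove [pxzxr,jahy] add [nho,xhf] -> 14 lines: gpdof tit jxvas jpz nho xhf ytkg ryfc hwl jmnmz jaqr lyaid rwjj rtpe
Hunk 5: at line 5 remove [xhf,ytkg,ryfc] add [fmw,oljmu,smuig] -> 14 lines: gpdof tit jxvas jpz nho fmw oljmu smuig hwl jmnmz jaqr lyaid rwjj rtpe
Final line count: 14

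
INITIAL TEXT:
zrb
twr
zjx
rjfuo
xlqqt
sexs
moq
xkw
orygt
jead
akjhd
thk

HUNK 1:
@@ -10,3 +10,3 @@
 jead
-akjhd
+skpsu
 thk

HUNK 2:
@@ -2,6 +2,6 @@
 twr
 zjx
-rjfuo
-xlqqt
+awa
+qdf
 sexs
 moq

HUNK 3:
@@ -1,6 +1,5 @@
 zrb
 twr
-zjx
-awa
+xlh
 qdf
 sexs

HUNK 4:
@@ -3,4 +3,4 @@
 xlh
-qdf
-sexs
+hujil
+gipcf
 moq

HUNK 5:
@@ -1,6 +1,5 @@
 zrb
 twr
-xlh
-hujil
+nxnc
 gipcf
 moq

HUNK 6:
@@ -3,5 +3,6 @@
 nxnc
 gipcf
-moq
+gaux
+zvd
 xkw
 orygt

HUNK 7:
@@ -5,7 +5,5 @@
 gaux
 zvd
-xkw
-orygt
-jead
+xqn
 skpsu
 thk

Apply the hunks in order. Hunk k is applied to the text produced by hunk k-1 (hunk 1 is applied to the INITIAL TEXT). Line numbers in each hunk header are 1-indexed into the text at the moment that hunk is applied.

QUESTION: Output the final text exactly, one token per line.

Answer: zrb
twr
nxnc
gipcf
gaux
zvd
xqn
skpsu
thk

Derivation:
Hunk 1: at line 10 remove [akjhd] add [skpsu] -> 12 lines: zrb twr zjx rjfuo xlqqt sexs moq xkw orygt jead skpsu thk
Hunk 2: at line 2 remove [rjfuo,xlqqt] add [awa,qdf] -> 12 lines: zrb twr zjx awa qdf sexs moq xkw orygt jead skpsu thk
Hunk 3: at line 1 remove [zjx,awa] add [xlh] -> 11 lines: zrb twr xlh qdf sexs moq xkw orygt jead skpsu thk
Hunk 4: at line 3 remove [qdf,sexs] add [hujil,gipcf] -> 11 lines: zrb twr xlh hujil gipcf moq xkw orygt jead skpsu thk
Hunk 5: at line 1 remove [xlh,hujil] add [nxnc] -> 10 lines: zrb twr nxnc gipcf moq xkw orygt jead skpsu thk
Hunk 6: at line 3 remove [moq] add [gaux,zvd] -> 11 lines: zrb twr nxnc gipcf gaux zvd xkw orygt jead skpsu thk
Hunk 7: at line 5 remove [xkw,orygt,jead] add [xqn] -> 9 lines: zrb twr nxnc gipcf gaux zvd xqn skpsu thk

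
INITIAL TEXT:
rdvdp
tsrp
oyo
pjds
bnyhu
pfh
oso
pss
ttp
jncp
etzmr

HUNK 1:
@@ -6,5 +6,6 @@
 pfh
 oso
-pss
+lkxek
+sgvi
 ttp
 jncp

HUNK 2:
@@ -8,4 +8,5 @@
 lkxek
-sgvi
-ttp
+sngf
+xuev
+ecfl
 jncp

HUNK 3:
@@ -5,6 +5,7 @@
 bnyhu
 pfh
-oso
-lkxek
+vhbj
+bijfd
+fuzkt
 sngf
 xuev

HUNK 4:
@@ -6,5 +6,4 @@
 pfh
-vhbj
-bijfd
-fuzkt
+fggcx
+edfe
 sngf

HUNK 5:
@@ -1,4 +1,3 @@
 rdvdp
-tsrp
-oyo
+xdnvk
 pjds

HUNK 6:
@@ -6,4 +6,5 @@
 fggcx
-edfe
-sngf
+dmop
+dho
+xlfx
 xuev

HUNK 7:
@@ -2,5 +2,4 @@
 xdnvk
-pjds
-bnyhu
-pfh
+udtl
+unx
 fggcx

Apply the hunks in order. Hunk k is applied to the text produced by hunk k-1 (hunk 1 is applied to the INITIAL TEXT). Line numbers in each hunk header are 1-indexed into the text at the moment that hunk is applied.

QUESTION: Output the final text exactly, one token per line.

Answer: rdvdp
xdnvk
udtl
unx
fggcx
dmop
dho
xlfx
xuev
ecfl
jncp
etzmr

Derivation:
Hunk 1: at line 6 remove [pss] add [lkxek,sgvi] -> 12 lines: rdvdp tsrp oyo pjds bnyhu pfh oso lkxek sgvi ttp jncp etzmr
Hunk 2: at line 8 remove [sgvi,ttp] add [sngf,xuev,ecfl] -> 13 lines: rdvdp tsrp oyo pjds bnyhu pfh oso lkxek sngf xuev ecfl jncp etzmr
Hunk 3: at line 5 remove [oso,lkxek] add [vhbj,bijfd,fuzkt] -> 14 lines: rdvdp tsrp oyo pjds bnyhu pfh vhbj bijfd fuzkt sngf xuev ecfl jncp etzmr
Hunk 4: at line 6 remove [vhbj,bijfd,fuzkt] add [fggcx,edfe] -> 13 lines: rdvdp tsrp oyo pjds bnyhu pfh fggcx edfe sngf xuev ecfl jncp etzmr
Hunk 5: at line 1 remove [tsrp,oyo] add [xdnvk] -> 12 lines: rdvdp xdnvk pjds bnyhu pfh fggcx edfe sngf xuev ecfl jncp etzmr
Hunk 6: at line 6 remove [edfe,sngf] add [dmop,dho,xlfx] -> 13 lines: rdvdp xdnvk pjds bnyhu pfh fggcx dmop dho xlfx xuev ecfl jncp etzmr
Hunk 7: at line 2 remove [pjds,bnyhu,pfh] add [udtl,unx] -> 12 lines: rdvdp xdnvk udtl unx fggcx dmop dho xlfx xuev ecfl jncp etzmr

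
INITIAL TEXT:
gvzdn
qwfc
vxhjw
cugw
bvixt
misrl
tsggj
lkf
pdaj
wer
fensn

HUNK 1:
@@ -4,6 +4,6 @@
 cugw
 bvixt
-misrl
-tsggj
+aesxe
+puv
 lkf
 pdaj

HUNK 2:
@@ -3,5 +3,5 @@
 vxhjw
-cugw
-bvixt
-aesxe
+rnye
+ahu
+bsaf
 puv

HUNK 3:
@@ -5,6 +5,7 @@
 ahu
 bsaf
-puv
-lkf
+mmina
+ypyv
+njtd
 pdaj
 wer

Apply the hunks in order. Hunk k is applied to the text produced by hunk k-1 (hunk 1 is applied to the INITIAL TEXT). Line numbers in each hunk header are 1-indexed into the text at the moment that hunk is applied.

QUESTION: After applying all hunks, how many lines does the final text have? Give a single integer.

Answer: 12

Derivation:
Hunk 1: at line 4 remove [misrl,tsggj] add [aesxe,puv] -> 11 lines: gvzdn qwfc vxhjw cugw bvixt aesxe puv lkf pdaj wer fensn
Hunk 2: at line 3 remove [cugw,bvixt,aesxe] add [rnye,ahu,bsaf] -> 11 lines: gvzdn qwfc vxhjw rnye ahu bsaf puv lkf pdaj wer fensn
Hunk 3: at line 5 remove [puv,lkf] add [mmina,ypyv,njtd] -> 12 lines: gvzdn qwfc vxhjw rnye ahu bsaf mmina ypyv njtd pdaj wer fensn
Final line count: 12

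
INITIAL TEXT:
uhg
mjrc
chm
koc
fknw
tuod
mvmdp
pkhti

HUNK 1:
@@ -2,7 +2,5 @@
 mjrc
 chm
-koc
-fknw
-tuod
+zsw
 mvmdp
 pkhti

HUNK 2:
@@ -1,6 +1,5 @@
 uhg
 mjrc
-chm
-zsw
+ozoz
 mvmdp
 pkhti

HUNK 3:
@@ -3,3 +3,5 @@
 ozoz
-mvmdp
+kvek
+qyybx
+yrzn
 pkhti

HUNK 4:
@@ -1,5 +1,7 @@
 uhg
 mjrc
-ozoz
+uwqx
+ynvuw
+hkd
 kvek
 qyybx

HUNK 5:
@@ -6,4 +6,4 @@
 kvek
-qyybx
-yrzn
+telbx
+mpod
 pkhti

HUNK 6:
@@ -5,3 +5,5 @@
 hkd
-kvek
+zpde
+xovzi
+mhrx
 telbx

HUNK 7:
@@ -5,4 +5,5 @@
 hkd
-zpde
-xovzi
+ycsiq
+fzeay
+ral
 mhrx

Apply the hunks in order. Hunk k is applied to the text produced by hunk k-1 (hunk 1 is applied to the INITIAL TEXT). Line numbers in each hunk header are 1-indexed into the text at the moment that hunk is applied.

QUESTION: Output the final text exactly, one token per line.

Hunk 1: at line 2 remove [koc,fknw,tuod] add [zsw] -> 6 lines: uhg mjrc chm zsw mvmdp pkhti
Hunk 2: at line 1 remove [chm,zsw] add [ozoz] -> 5 lines: uhg mjrc ozoz mvmdp pkhti
Hunk 3: at line 3 remove [mvmdp] add [kvek,qyybx,yrzn] -> 7 lines: uhg mjrc ozoz kvek qyybx yrzn pkhti
Hunk 4: at line 1 remove [ozoz] add [uwqx,ynvuw,hkd] -> 9 lines: uhg mjrc uwqx ynvuw hkd kvek qyybx yrzn pkhti
Hunk 5: at line 6 remove [qyybx,yrzn] add [telbx,mpod] -> 9 lines: uhg mjrc uwqx ynvuw hkd kvek telbx mpod pkhti
Hunk 6: at line 5 remove [kvek] add [zpde,xovzi,mhrx] -> 11 lines: uhg mjrc uwqx ynvuw hkd zpde xovzi mhrx telbx mpod pkhti
Hunk 7: at line 5 remove [zpde,xovzi] add [ycsiq,fzeay,ral] -> 12 lines: uhg mjrc uwqx ynvuw hkd ycsiq fzeay ral mhrx telbx mpod pkhti

Answer: uhg
mjrc
uwqx
ynvuw
hkd
ycsiq
fzeay
ral
mhrx
telbx
mpod
pkhti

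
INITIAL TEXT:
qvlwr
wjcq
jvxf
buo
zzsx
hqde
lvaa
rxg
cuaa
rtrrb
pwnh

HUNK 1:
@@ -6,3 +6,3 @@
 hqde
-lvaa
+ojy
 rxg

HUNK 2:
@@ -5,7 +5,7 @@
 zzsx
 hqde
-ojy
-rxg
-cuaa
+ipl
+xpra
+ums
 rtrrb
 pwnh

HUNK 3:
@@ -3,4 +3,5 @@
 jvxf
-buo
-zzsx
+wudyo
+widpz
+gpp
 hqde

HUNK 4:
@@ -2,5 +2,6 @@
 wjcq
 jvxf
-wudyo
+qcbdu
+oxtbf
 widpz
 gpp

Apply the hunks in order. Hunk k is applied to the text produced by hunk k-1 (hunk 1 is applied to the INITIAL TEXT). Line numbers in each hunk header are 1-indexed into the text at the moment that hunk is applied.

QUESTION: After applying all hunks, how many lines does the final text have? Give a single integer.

Hunk 1: at line 6 remove [lvaa] add [ojy] -> 11 lines: qvlwr wjcq jvxf buo zzsx hqde ojy rxg cuaa rtrrb pwnh
Hunk 2: at line 5 remove [ojy,rxg,cuaa] add [ipl,xpra,ums] -> 11 lines: qvlwr wjcq jvxf buo zzsx hqde ipl xpra ums rtrrb pwnh
Hunk 3: at line 3 remove [buo,zzsx] add [wudyo,widpz,gpp] -> 12 lines: qvlwr wjcq jvxf wudyo widpz gpp hqde ipl xpra ums rtrrb pwnh
Hunk 4: at line 2 remove [wudyo] add [qcbdu,oxtbf] -> 13 lines: qvlwr wjcq jvxf qcbdu oxtbf widpz gpp hqde ipl xpra ums rtrrb pwnh
Final line count: 13

Answer: 13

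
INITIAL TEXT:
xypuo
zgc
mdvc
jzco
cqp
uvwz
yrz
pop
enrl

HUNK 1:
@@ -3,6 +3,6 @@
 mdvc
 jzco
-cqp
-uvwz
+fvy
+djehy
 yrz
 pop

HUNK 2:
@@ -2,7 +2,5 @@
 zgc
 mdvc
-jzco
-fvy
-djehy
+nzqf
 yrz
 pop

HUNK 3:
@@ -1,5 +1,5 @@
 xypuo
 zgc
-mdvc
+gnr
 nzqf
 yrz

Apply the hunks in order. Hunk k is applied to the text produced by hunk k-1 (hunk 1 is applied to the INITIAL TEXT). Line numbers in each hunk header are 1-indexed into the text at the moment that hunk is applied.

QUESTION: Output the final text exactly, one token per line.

Answer: xypuo
zgc
gnr
nzqf
yrz
pop
enrl

Derivation:
Hunk 1: at line 3 remove [cqp,uvwz] add [fvy,djehy] -> 9 lines: xypuo zgc mdvc jzco fvy djehy yrz pop enrl
Hunk 2: at line 2 remove [jzco,fvy,djehy] add [nzqf] -> 7 lines: xypuo zgc mdvc nzqf yrz pop enrl
Hunk 3: at line 1 remove [mdvc] add [gnr] -> 7 lines: xypuo zgc gnr nzqf yrz pop enrl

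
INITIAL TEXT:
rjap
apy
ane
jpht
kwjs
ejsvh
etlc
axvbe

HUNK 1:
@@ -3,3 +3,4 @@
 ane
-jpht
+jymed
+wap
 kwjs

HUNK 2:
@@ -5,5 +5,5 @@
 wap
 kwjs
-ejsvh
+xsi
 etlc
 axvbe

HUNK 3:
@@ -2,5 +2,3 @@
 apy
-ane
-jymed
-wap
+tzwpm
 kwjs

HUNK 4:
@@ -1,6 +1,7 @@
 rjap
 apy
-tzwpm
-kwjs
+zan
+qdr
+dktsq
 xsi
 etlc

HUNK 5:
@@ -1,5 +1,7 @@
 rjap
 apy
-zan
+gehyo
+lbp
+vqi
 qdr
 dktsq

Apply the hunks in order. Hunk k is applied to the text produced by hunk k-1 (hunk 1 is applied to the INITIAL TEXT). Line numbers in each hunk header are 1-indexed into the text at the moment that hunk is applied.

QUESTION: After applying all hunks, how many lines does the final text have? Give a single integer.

Hunk 1: at line 3 remove [jpht] add [jymed,wap] -> 9 lines: rjap apy ane jymed wap kwjs ejsvh etlc axvbe
Hunk 2: at line 5 remove [ejsvh] add [xsi] -> 9 lines: rjap apy ane jymed wap kwjs xsi etlc axvbe
Hunk 3: at line 2 remove [ane,jymed,wap] add [tzwpm] -> 7 lines: rjap apy tzwpm kwjs xsi etlc axvbe
Hunk 4: at line 1 remove [tzwpm,kwjs] add [zan,qdr,dktsq] -> 8 lines: rjap apy zan qdr dktsq xsi etlc axvbe
Hunk 5: at line 1 remove [zan] add [gehyo,lbp,vqi] -> 10 lines: rjap apy gehyo lbp vqi qdr dktsq xsi etlc axvbe
Final line count: 10

Answer: 10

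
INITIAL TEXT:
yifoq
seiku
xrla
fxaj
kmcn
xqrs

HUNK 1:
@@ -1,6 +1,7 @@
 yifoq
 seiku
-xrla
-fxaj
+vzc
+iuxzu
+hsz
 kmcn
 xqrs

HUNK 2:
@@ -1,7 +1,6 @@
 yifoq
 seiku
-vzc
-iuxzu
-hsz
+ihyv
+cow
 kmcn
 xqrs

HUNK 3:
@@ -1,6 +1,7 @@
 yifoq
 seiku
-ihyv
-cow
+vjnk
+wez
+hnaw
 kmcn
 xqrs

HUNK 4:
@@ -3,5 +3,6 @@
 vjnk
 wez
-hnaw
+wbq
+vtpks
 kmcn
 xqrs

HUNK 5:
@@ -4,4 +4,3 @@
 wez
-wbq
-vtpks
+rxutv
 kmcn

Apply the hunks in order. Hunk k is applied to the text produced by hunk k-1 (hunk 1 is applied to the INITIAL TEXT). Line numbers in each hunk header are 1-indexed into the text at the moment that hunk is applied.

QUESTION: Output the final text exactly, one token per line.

Hunk 1: at line 1 remove [xrla,fxaj] add [vzc,iuxzu,hsz] -> 7 lines: yifoq seiku vzc iuxzu hsz kmcn xqrs
Hunk 2: at line 1 remove [vzc,iuxzu,hsz] add [ihyv,cow] -> 6 lines: yifoq seiku ihyv cow kmcn xqrs
Hunk 3: at line 1 remove [ihyv,cow] add [vjnk,wez,hnaw] -> 7 lines: yifoq seiku vjnk wez hnaw kmcn xqrs
Hunk 4: at line 3 remove [hnaw] add [wbq,vtpks] -> 8 lines: yifoq seiku vjnk wez wbq vtpks kmcn xqrs
Hunk 5: at line 4 remove [wbq,vtpks] add [rxutv] -> 7 lines: yifoq seiku vjnk wez rxutv kmcn xqrs

Answer: yifoq
seiku
vjnk
wez
rxutv
kmcn
xqrs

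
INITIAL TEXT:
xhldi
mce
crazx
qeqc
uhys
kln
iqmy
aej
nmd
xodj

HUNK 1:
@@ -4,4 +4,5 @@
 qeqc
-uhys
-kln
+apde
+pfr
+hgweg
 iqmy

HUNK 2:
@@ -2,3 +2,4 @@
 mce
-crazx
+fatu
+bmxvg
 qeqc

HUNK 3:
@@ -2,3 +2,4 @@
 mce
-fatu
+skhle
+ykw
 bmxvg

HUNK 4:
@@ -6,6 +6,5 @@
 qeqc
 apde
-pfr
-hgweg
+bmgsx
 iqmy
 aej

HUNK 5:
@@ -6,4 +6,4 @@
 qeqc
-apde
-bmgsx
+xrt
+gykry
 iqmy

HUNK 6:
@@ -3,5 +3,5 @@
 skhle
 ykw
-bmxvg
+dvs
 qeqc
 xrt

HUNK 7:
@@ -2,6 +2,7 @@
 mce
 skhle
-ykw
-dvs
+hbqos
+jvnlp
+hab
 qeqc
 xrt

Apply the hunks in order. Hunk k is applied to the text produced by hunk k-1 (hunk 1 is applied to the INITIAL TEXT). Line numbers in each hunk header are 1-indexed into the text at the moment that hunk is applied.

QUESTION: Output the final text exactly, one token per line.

Hunk 1: at line 4 remove [uhys,kln] add [apde,pfr,hgweg] -> 11 lines: xhldi mce crazx qeqc apde pfr hgweg iqmy aej nmd xodj
Hunk 2: at line 2 remove [crazx] add [fatu,bmxvg] -> 12 lines: xhldi mce fatu bmxvg qeqc apde pfr hgweg iqmy aej nmd xodj
Hunk 3: at line 2 remove [fatu] add [skhle,ykw] -> 13 lines: xhldi mce skhle ykw bmxvg qeqc apde pfr hgweg iqmy aej nmd xodj
Hunk 4: at line 6 remove [pfr,hgweg] add [bmgsx] -> 12 lines: xhldi mce skhle ykw bmxvg qeqc apde bmgsx iqmy aej nmd xodj
Hunk 5: at line 6 remove [apde,bmgsx] add [xrt,gykry] -> 12 lines: xhldi mce skhle ykw bmxvg qeqc xrt gykry iqmy aej nmd xodj
Hunk 6: at line 3 remove [bmxvg] add [dvs] -> 12 lines: xhldi mce skhle ykw dvs qeqc xrt gykry iqmy aej nmd xodj
Hunk 7: at line 2 remove [ykw,dvs] add [hbqos,jvnlp,hab] -> 13 lines: xhldi mce skhle hbqos jvnlp hab qeqc xrt gykry iqmy aej nmd xodj

Answer: xhldi
mce
skhle
hbqos
jvnlp
hab
qeqc
xrt
gykry
iqmy
aej
nmd
xodj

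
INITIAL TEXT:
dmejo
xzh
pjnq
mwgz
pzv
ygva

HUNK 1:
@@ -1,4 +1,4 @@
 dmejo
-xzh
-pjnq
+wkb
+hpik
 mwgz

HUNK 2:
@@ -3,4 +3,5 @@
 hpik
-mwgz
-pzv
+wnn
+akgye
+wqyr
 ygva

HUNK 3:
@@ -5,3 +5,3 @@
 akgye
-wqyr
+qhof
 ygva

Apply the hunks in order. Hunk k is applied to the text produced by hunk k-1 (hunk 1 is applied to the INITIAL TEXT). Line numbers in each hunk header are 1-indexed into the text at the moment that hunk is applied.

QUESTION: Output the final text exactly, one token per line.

Hunk 1: at line 1 remove [xzh,pjnq] add [wkb,hpik] -> 6 lines: dmejo wkb hpik mwgz pzv ygva
Hunk 2: at line 3 remove [mwgz,pzv] add [wnn,akgye,wqyr] -> 7 lines: dmejo wkb hpik wnn akgye wqyr ygva
Hunk 3: at line 5 remove [wqyr] add [qhof] -> 7 lines: dmejo wkb hpik wnn akgye qhof ygva

Answer: dmejo
wkb
hpik
wnn
akgye
qhof
ygva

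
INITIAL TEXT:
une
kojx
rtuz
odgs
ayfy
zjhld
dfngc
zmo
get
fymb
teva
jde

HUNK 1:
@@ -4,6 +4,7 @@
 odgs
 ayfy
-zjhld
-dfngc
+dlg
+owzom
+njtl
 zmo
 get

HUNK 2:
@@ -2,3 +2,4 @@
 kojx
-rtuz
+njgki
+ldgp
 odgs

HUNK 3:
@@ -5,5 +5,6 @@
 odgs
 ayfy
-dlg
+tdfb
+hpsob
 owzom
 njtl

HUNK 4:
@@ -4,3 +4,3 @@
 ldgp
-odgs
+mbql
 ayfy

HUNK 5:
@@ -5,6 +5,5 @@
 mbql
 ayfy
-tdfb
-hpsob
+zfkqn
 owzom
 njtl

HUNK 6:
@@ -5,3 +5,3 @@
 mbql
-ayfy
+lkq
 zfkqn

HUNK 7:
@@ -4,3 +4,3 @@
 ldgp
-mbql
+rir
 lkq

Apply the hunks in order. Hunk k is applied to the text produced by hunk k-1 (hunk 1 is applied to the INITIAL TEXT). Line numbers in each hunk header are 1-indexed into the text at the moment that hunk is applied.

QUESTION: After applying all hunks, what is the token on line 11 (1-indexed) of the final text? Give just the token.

Hunk 1: at line 4 remove [zjhld,dfngc] add [dlg,owzom,njtl] -> 13 lines: une kojx rtuz odgs ayfy dlg owzom njtl zmo get fymb teva jde
Hunk 2: at line 2 remove [rtuz] add [njgki,ldgp] -> 14 lines: une kojx njgki ldgp odgs ayfy dlg owzom njtl zmo get fymb teva jde
Hunk 3: at line 5 remove [dlg] add [tdfb,hpsob] -> 15 lines: une kojx njgki ldgp odgs ayfy tdfb hpsob owzom njtl zmo get fymb teva jde
Hunk 4: at line 4 remove [odgs] add [mbql] -> 15 lines: une kojx njgki ldgp mbql ayfy tdfb hpsob owzom njtl zmo get fymb teva jde
Hunk 5: at line 5 remove [tdfb,hpsob] add [zfkqn] -> 14 lines: une kojx njgki ldgp mbql ayfy zfkqn owzom njtl zmo get fymb teva jde
Hunk 6: at line 5 remove [ayfy] add [lkq] -> 14 lines: une kojx njgki ldgp mbql lkq zfkqn owzom njtl zmo get fymb teva jde
Hunk 7: at line 4 remove [mbql] add [rir] -> 14 lines: une kojx njgki ldgp rir lkq zfkqn owzom njtl zmo get fymb teva jde
Final line 11: get

Answer: get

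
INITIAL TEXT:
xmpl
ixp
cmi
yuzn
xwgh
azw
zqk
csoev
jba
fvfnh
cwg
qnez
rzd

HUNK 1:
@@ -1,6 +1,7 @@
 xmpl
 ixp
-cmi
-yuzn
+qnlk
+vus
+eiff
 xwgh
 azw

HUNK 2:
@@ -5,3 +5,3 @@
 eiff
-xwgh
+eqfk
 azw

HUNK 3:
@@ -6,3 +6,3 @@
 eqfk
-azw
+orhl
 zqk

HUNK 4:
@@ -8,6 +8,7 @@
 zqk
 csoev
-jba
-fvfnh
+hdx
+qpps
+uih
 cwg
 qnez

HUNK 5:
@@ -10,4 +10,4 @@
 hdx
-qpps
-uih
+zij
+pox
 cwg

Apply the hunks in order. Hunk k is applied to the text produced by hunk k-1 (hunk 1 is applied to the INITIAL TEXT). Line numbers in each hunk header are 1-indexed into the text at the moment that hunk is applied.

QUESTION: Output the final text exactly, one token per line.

Answer: xmpl
ixp
qnlk
vus
eiff
eqfk
orhl
zqk
csoev
hdx
zij
pox
cwg
qnez
rzd

Derivation:
Hunk 1: at line 1 remove [cmi,yuzn] add [qnlk,vus,eiff] -> 14 lines: xmpl ixp qnlk vus eiff xwgh azw zqk csoev jba fvfnh cwg qnez rzd
Hunk 2: at line 5 remove [xwgh] add [eqfk] -> 14 lines: xmpl ixp qnlk vus eiff eqfk azw zqk csoev jba fvfnh cwg qnez rzd
Hunk 3: at line 6 remove [azw] add [orhl] -> 14 lines: xmpl ixp qnlk vus eiff eqfk orhl zqk csoev jba fvfnh cwg qnez rzd
Hunk 4: at line 8 remove [jba,fvfnh] add [hdx,qpps,uih] -> 15 lines: xmpl ixp qnlk vus eiff eqfk orhl zqk csoev hdx qpps uih cwg qnez rzd
Hunk 5: at line 10 remove [qpps,uih] add [zij,pox] -> 15 lines: xmpl ixp qnlk vus eiff eqfk orhl zqk csoev hdx zij pox cwg qnez rzd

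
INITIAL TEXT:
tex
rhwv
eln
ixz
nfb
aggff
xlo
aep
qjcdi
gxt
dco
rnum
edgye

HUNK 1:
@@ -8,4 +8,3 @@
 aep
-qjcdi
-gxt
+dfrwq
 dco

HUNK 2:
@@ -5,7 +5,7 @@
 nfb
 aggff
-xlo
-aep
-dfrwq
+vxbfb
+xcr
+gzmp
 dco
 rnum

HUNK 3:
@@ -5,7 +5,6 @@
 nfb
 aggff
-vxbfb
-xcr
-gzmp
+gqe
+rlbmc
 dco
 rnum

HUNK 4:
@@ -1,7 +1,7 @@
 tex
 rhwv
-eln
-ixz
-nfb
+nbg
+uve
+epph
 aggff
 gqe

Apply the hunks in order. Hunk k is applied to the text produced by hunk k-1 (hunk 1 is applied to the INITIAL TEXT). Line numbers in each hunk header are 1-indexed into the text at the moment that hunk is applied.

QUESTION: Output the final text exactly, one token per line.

Answer: tex
rhwv
nbg
uve
epph
aggff
gqe
rlbmc
dco
rnum
edgye

Derivation:
Hunk 1: at line 8 remove [qjcdi,gxt] add [dfrwq] -> 12 lines: tex rhwv eln ixz nfb aggff xlo aep dfrwq dco rnum edgye
Hunk 2: at line 5 remove [xlo,aep,dfrwq] add [vxbfb,xcr,gzmp] -> 12 lines: tex rhwv eln ixz nfb aggff vxbfb xcr gzmp dco rnum edgye
Hunk 3: at line 5 remove [vxbfb,xcr,gzmp] add [gqe,rlbmc] -> 11 lines: tex rhwv eln ixz nfb aggff gqe rlbmc dco rnum edgye
Hunk 4: at line 1 remove [eln,ixz,nfb] add [nbg,uve,epph] -> 11 lines: tex rhwv nbg uve epph aggff gqe rlbmc dco rnum edgye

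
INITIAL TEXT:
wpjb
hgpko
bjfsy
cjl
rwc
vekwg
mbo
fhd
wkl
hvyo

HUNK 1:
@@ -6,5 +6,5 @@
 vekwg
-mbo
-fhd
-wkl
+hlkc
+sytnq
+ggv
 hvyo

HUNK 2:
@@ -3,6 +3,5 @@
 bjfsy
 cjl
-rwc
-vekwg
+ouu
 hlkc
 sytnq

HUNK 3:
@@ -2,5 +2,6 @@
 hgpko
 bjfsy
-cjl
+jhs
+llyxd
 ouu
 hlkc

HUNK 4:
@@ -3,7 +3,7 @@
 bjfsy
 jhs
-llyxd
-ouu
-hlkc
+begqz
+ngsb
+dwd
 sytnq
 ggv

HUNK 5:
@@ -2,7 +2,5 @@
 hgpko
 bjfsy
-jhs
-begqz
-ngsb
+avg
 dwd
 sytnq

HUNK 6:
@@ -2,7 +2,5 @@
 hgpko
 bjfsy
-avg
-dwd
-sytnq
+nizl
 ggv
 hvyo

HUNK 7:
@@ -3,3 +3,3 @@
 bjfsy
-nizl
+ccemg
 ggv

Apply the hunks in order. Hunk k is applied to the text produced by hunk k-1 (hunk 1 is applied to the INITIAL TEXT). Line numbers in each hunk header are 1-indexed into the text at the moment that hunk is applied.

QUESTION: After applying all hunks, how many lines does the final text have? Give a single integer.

Answer: 6

Derivation:
Hunk 1: at line 6 remove [mbo,fhd,wkl] add [hlkc,sytnq,ggv] -> 10 lines: wpjb hgpko bjfsy cjl rwc vekwg hlkc sytnq ggv hvyo
Hunk 2: at line 3 remove [rwc,vekwg] add [ouu] -> 9 lines: wpjb hgpko bjfsy cjl ouu hlkc sytnq ggv hvyo
Hunk 3: at line 2 remove [cjl] add [jhs,llyxd] -> 10 lines: wpjb hgpko bjfsy jhs llyxd ouu hlkc sytnq ggv hvyo
Hunk 4: at line 3 remove [llyxd,ouu,hlkc] add [begqz,ngsb,dwd] -> 10 lines: wpjb hgpko bjfsy jhs begqz ngsb dwd sytnq ggv hvyo
Hunk 5: at line 2 remove [jhs,begqz,ngsb] add [avg] -> 8 lines: wpjb hgpko bjfsy avg dwd sytnq ggv hvyo
Hunk 6: at line 2 remove [avg,dwd,sytnq] add [nizl] -> 6 lines: wpjb hgpko bjfsy nizl ggv hvyo
Hunk 7: at line 3 remove [nizl] add [ccemg] -> 6 lines: wpjb hgpko bjfsy ccemg ggv hvyo
Final line count: 6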